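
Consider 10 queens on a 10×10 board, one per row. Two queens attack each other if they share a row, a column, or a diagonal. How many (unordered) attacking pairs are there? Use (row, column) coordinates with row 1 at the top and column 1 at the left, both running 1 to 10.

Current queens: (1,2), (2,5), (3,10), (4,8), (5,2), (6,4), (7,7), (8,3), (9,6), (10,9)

Same column: (1,2)–(5,2) (column 2).
Same diagonal: (2,5)–(5,2) (|2−5| = |5−2| = 3); (5,2)–(9,6) (|5−9| = |2−6| = 4).
Total attacking pairs: 3.

3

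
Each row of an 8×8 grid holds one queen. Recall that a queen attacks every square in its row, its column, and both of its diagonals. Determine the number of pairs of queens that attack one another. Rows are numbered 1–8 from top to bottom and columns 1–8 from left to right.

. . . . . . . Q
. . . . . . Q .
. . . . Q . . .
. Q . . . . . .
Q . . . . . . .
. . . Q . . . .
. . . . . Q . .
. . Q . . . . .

3

Same diagonal: (1,8)–(2,7) (|1−2| = |8−7| = 1); (4,2)–(5,1) (|4−5| = |2−1| = 1); (4,2)–(6,4) (|4−6| = |2−4| = 2).
Total attacking pairs: 3.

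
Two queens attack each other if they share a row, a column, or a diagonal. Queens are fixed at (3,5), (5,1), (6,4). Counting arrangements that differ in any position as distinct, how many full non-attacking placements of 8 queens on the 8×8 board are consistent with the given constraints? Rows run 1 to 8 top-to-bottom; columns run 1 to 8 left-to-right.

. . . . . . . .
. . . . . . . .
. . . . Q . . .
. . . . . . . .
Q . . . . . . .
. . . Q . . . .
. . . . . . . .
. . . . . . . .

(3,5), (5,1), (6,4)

Branch on row 1: col 2 → 1; col 6 → 2; col 8 → 0.
Sum: 1 + 2 + 0 = 3.

3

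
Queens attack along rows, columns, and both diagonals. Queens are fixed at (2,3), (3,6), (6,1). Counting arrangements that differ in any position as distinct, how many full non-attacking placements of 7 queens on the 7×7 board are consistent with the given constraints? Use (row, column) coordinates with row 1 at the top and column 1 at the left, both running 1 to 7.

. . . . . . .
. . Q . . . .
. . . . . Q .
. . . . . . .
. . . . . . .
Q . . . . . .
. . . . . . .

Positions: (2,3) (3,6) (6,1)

1

Branch on row 1: col 5 → 0; col 7 → 1.
Sum: 0 + 1 = 1.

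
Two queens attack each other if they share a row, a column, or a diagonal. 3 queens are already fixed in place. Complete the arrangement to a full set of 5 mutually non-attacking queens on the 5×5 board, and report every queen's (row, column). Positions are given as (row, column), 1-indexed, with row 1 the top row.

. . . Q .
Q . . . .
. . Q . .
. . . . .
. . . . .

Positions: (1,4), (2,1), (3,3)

Row 4: attacked by (1,4)→{1,4}; (2,1)→{1,3}; (3,3)→{2,3,4}. Safe: 5. Place at column 5.
Row 5: attacked by (1,4)→{4}; (2,1)→{1,4}; (3,3)→{1,3,5}; (4,5)→{4,5}. Safe: 2. Place at column 2.
Columns [4, 1, 3, 5, 2], r−c [-3, 1, 0, -1, 3], r+c [5, 3, 6, 9, 7] are all distinct, so no two queens attack.

(1,4) (2,1) (3,3) (4,5) (5,2)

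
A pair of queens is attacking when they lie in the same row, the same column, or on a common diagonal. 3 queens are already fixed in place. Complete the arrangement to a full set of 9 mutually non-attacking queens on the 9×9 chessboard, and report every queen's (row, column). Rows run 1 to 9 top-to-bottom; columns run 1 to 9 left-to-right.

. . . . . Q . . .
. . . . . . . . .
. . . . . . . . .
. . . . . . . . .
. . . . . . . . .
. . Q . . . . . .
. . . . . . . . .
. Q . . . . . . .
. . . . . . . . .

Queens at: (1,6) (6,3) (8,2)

Row 2: attacked by (1,6)→{5,6,7}; (6,3)→{3,7}; (8,2)→{2,8}. Safe: 1, 4, 9. Place at column 9.
Row 3: attacked by (1,6)→{4,6,8}; (2,9)→{8,9}; (6,3)→{3,6}; (8,2)→{2,7}. Safe: 1, 5. Place at column 5.
Row 4: attacked by (1,6)→{3,6,9}; (2,9)→{7,9}; (3,5)→{4,5,6}; (6,3)→{1,3,5}; (8,2)→{2,6}. Safe: 8. Place at column 8.
Row 5: attacked by (1,6)→{2,6}; (2,9)→{6,9}; (3,5)→{3,5,7}; (4,8)→{7,8,9}; (6,3)→{2,3,4}; (8,2)→{2,5}. Safe: 1. Place at column 1.
Row 7: attacked by (1,6)→{6}; (2,9)→{4,9}; (3,5)→{1,5,9}; (4,8)→{5,8}; (5,1)→{1,3}; (6,3)→{2,3,4}; (8,2)→{1,2,3}. Safe: 7. Place at column 7.
Row 9: attacked by (1,6)→{6}; (2,9)→{2,9}; (3,5)→{5}; (4,8)→{3,8}; (5,1)→{1,5}; (6,3)→{3,6}; (7,7)→{5,7,9}; (8,2)→{1,2,3}. Safe: 4. Place at column 4.
Columns [6, 9, 5, 8, 1, 3, 7, 2, 4], r−c [-5, -7, -2, -4, 4, 3, 0, 6, 5], r+c [7, 11, 8, 12, 6, 9, 14, 10, 13] are all distinct, so no two queens attack.

(1,6) (2,9) (3,5) (4,8) (5,1) (6,3) (7,7) (8,2) (9,4)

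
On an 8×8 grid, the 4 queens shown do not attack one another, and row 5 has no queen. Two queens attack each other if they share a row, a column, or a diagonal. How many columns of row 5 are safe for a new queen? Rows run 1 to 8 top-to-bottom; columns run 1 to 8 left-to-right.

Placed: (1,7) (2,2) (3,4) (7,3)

1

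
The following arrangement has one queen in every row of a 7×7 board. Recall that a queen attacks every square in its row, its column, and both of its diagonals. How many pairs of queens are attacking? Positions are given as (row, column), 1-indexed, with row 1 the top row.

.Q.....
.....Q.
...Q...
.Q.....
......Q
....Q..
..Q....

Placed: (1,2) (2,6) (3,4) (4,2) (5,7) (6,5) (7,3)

2

Same column: (1,2)–(4,2) (column 2).
Same diagonal: (1,2)–(3,4) (|1−3| = |2−4| = 2).
Total attacking pairs: 2.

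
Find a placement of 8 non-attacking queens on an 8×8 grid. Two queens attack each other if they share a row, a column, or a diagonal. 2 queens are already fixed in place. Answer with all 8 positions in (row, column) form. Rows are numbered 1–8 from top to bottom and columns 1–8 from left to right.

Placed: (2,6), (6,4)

Row 1: attacked by (2,6)→{5,6,7}; (6,4)→{4}. Safe: 1, 2, 3, 8. Place at column 1.
Row 3: attacked by (1,1)→{1,3}; (2,6)→{5,6,7}; (6,4)→{1,4,7}. Safe: 2, 8. Place at column 8.
Row 4: attacked by (1,1)→{1,4}; (2,6)→{4,6,8}; (3,8)→{7,8}; (6,4)→{2,4,6}. Safe: 3, 5. Place at column 3.
Row 5: attacked by (1,1)→{1,5}; (2,6)→{3,6}; (3,8)→{6,8}; (4,3)→{2,3,4}; (6,4)→{3,4,5}. Safe: 7. Place at column 7.
Row 7: attacked by (1,1)→{1,7}; (2,6)→{1,6}; (3,8)→{4,8}; (4,3)→{3,6}; (5,7)→{5,7}; (6,4)→{3,4,5}. Safe: 2. Place at column 2.
Row 8: attacked by (1,1)→{1,8}; (2,6)→{6}; (3,8)→{3,8}; (4,3)→{3,7}; (5,7)→{4,7}; (6,4)→{2,4,6}; (7,2)→{1,2,3}. Safe: 5. Place at column 5.
Columns [1, 6, 8, 3, 7, 4, 2, 5], r−c [0, -4, -5, 1, -2, 2, 5, 3], r+c [2, 8, 11, 7, 12, 10, 9, 13] are all distinct, so no two queens attack.

(1,1) (2,6) (3,8) (4,3) (5,7) (6,4) (7,2) (8,5)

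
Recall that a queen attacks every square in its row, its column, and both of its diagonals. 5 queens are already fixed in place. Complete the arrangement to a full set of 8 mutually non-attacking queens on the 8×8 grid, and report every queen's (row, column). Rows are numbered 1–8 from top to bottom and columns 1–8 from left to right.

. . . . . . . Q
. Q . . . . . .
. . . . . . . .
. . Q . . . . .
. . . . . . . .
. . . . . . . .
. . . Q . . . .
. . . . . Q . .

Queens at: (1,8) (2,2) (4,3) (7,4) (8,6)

(1,8) (2,2) (3,5) (4,3) (5,1) (6,7) (7,4) (8,6)

Row 3: attacked by (1,8)→{6,8}; (2,2)→{1,2,3}; (4,3)→{2,3,4}; (7,4)→{4,8}; (8,6)→{1,6}. Safe: 5, 7. Place at column 5.
Row 5: attacked by (1,8)→{4,8}; (2,2)→{2,5}; (3,5)→{3,5,7}; (4,3)→{2,3,4}; (7,4)→{2,4,6}; (8,6)→{3,6}. Safe: 1. Place at column 1.
Row 6: attacked by (1,8)→{3,8}; (2,2)→{2,6}; (3,5)→{2,5,8}; (4,3)→{1,3,5}; (5,1)→{1,2}; (7,4)→{3,4,5}; (8,6)→{4,6,8}. Safe: 7. Place at column 7.
Columns [8, 2, 5, 3, 1, 7, 4, 6], r−c [-7, 0, -2, 1, 4, -1, 3, 2], r+c [9, 4, 8, 7, 6, 13, 11, 14] are all distinct, so no two queens attack.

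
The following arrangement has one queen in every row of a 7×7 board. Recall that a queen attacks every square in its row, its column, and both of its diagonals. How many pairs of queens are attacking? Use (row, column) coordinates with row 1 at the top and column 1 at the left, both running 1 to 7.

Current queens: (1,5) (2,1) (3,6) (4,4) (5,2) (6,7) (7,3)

0

All columns are distinct and no two queens satisfy |Δrow| = |Δcol|, so no pair attacks.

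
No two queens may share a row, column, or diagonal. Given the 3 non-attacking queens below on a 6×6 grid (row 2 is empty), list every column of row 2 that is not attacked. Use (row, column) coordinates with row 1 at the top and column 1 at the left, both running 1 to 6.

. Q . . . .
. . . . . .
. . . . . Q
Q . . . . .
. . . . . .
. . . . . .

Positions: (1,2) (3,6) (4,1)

(1,2) attacks row 2 at column 2 and diagonals 1, 3.
(3,6) attacks row 2 at column 6 and diagonals 5.
(4,1) attacks row 2 at column 1 and diagonals 3.
Attacked columns: {1, 2, 3, 5, 6}. Safe: {4}.

columns 4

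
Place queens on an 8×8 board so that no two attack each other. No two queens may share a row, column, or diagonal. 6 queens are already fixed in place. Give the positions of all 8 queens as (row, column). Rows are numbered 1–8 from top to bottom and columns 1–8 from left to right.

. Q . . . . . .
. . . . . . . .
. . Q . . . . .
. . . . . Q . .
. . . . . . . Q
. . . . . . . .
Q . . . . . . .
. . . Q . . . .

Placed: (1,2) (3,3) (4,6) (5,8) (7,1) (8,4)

(1,2) (2,7) (3,3) (4,6) (5,8) (6,5) (7,1) (8,4)

Row 2: attacked by (1,2)→{1,2,3}; (3,3)→{2,3,4}; (4,6)→{4,6,8}; (5,8)→{5,8}; (7,1)→{1,6}; (8,4)→{4}. Safe: 7. Place at column 7.
Row 6: attacked by (1,2)→{2,7}; (2,7)→{3,7}; (3,3)→{3,6}; (4,6)→{4,6,8}; (5,8)→{7,8}; (7,1)→{1,2}; (8,4)→{2,4,6}. Safe: 5. Place at column 5.
Columns [2, 7, 3, 6, 8, 5, 1, 4], r−c [-1, -5, 0, -2, -3, 1, 6, 4], r+c [3, 9, 6, 10, 13, 11, 8, 12] are all distinct, so no two queens attack.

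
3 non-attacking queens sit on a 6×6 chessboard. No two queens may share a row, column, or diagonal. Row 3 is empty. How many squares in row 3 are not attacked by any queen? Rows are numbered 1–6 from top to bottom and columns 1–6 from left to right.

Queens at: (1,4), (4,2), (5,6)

1

(1,4) attacks row 3 at column 4 and diagonals 2, 6.
(4,2) attacks row 3 at column 2 and diagonals 1, 3.
(5,6) attacks row 3 at column 6 and diagonals 4.
Attacked columns: {1, 2, 3, 4, 6}. Safe: {5}.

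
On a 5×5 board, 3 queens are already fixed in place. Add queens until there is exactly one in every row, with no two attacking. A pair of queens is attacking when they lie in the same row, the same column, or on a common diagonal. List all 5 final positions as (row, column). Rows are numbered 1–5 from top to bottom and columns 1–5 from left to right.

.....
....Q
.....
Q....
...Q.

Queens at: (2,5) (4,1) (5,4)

(1,2) (2,5) (3,3) (4,1) (5,4)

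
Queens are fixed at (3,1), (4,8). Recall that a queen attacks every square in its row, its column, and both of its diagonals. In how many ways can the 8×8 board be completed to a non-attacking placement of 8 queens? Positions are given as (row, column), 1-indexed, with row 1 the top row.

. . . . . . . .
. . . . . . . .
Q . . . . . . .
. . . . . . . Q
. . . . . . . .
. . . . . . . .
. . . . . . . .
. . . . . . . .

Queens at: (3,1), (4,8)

3

Branch on row 1: col 2 → 0; col 4 → 1; col 6 → 2; col 7 → 0.
Sum: 0 + 1 + 2 + 0 = 3.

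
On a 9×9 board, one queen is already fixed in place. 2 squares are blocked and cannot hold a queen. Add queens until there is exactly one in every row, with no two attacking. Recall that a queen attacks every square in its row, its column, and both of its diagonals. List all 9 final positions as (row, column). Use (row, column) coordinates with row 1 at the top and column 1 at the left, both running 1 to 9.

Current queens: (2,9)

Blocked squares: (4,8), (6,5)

(1,5) (2,9) (3,4) (4,6) (5,8) (6,2) (7,7) (8,1) (9,3)

Row 1: attacked by (2,9)→{8,9}. Safe: 1, 2, 3, 4, 5, 6, 7. Place at column 5.
Row 3: attacked by (1,5)→{3,5,7}; (2,9)→{8,9}. Safe: 1, 2, 4, 6. Place at column 4.
Row 4: attacked by (1,5)→{2,5,8}; (2,9)→{7,9}; (3,4)→{3,4,5}. Blocked: 8. Safe: 1, 6. Place at column 6.
Row 5: attacked by (1,5)→{1,5,9}; (2,9)→{6,9}; (3,4)→{2,4,6}; (4,6)→{5,6,7}. Safe: 3, 8. Place at column 8.
Row 6: attacked by (1,5)→{5}; (2,9)→{5,9}; (3,4)→{1,4,7}; (4,6)→{4,6,8}; (5,8)→{7,8,9}. Blocked: 5. Safe: 2, 3. Place at column 2.
Row 7: attacked by (1,5)→{5}; (2,9)→{4,9}; (3,4)→{4,8}; (4,6)→{3,6,9}; (5,8)→{6,8}; (6,2)→{1,2,3}. Safe: 7. Place at column 7.
Row 8: attacked by (1,5)→{5}; (2,9)→{3,9}; (3,4)→{4,9}; (4,6)→{2,6}; (5,8)→{5,8}; (6,2)→{2,4}; (7,7)→{6,7,8}. Safe: 1. Place at column 1.
Row 9: attacked by (1,5)→{5}; (2,9)→{2,9}; (3,4)→{4}; (4,6)→{1,6}; (5,8)→{4,8}; (6,2)→{2,5}; (7,7)→{5,7,9}; (8,1)→{1,2}. Safe: 3. Place at column 3.
Columns [5, 9, 4, 6, 8, 2, 7, 1, 3], r−c [-4, -7, -1, -2, -3, 4, 0, 7, 6], r+c [6, 11, 7, 10, 13, 8, 14, 9, 12] are all distinct, so no two queens attack.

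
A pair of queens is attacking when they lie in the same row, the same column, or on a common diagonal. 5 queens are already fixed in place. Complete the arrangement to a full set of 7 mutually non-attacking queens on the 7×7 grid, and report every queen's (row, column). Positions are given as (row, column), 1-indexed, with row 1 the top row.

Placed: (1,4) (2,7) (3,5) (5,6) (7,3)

(1,4) (2,7) (3,5) (4,2) (5,6) (6,1) (7,3)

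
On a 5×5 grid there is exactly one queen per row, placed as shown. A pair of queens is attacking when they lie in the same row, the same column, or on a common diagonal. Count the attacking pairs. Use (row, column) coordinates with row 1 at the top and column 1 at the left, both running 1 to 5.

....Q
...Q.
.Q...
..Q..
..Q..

3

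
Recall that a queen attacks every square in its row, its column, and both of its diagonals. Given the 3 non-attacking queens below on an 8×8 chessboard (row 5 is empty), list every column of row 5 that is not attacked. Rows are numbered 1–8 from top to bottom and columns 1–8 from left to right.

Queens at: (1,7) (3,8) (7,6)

columns 1, 2, 5

(1,7) attacks row 5 at column 7 and diagonals 3.
(3,8) attacks row 5 at column 8 and diagonals 6.
(7,6) attacks row 5 at column 6 and diagonals 4, 8.
Attacked columns: {3, 4, 6, 7, 8}. Safe: {1, 2, 5}.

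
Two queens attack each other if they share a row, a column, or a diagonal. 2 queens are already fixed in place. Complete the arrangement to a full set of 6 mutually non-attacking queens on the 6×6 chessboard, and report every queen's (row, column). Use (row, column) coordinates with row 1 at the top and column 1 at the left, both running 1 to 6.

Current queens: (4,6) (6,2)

Row 1: attacked by (4,6)→{3,6}; (6,2)→{2}. Safe: 1, 4, 5. Place at column 5.
Row 2: attacked by (1,5)→{4,5,6}; (4,6)→{4,6}; (6,2)→{2,6}. Safe: 1, 3. Place at column 3.
Row 3: attacked by (1,5)→{3,5}; (2,3)→{2,3,4}; (4,6)→{5,6}; (6,2)→{2,5}. Safe: 1. Place at column 1.
Row 5: attacked by (1,5)→{1,5}; (2,3)→{3,6}; (3,1)→{1,3}; (4,6)→{5,6}; (6,2)→{1,2,3}. Safe: 4. Place at column 4.
Columns [5, 3, 1, 6, 4, 2], r−c [-4, -1, 2, -2, 1, 4], r+c [6, 5, 4, 10, 9, 8] are all distinct, so no two queens attack.

(1,5) (2,3) (3,1) (4,6) (5,4) (6,2)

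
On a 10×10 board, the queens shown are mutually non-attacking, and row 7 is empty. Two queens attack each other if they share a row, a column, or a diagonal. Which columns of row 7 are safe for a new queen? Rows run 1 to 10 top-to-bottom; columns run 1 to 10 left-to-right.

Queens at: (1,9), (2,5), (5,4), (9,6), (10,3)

columns 1, 7

(1,9) attacks row 7 at column 9 and diagonals 3.
(2,5) attacks row 7 at column 5 and diagonals 10.
(5,4) attacks row 7 at column 4 and diagonals 2, 6.
(9,6) attacks row 7 at column 6 and diagonals 4, 8.
(10,3) attacks row 7 at column 3 and diagonals 6.
Attacked columns: {2, 3, 4, 5, 6, 8, 9, 10}. Safe: {1, 7}.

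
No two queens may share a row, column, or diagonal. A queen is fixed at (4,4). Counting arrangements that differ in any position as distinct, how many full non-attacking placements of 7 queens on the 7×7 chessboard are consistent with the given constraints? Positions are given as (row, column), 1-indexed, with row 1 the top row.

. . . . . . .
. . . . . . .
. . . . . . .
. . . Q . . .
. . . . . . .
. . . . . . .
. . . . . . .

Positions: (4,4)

Branch on row 1: col 2 → 2; col 3 → 2; col 5 → 2; col 6 → 2.
Sum: 2 + 2 + 2 + 2 = 8.

8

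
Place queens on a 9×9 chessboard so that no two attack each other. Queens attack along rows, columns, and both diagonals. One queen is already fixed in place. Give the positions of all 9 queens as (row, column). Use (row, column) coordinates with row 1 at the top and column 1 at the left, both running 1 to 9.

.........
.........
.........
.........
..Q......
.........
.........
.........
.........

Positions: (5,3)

Row 1: attacked by (5,3)→{3,7}. Safe: 1, 2, 4, 5, 6, 8, 9. Place at column 2.
Row 2: attacked by (1,2)→{1,2,3}; (5,3)→{3,6}. Safe: 4, 5, 7, 8, 9. Place at column 8.
Row 3: attacked by (1,2)→{2,4}; (2,8)→{7,8,9}; (5,3)→{1,3,5}. Safe: 6. Place at column 6.
Row 4: attacked by (1,2)→{2,5}; (2,8)→{6,8}; (3,6)→{5,6,7}; (5,3)→{2,3,4}. Safe: 1, 9. Place at column 9.
Row 6: attacked by (1,2)→{2,7}; (2,8)→{4,8}; (3,6)→{3,6,9}; (4,9)→{7,9}; (5,3)→{2,3,4}. Safe: 1, 5. Place at column 1.
Row 7: attacked by (1,2)→{2,8}; (2,8)→{3,8}; (3,6)→{2,6}; (4,9)→{6,9}; (5,3)→{1,3,5}; (6,1)→{1,2}. Safe: 4, 7. Place at column 4.
Row 8: attacked by (1,2)→{2,9}; (2,8)→{2,8}; (3,6)→{1,6}; (4,9)→{5,9}; (5,3)→{3,6}; (6,1)→{1,3}; (7,4)→{3,4,5}. Safe: 7. Place at column 7.
Row 9: attacked by (1,2)→{2}; (2,8)→{1,8}; (3,6)→{6}; (4,9)→{4,9}; (5,3)→{3,7}; (6,1)→{1,4}; (7,4)→{2,4,6}; (8,7)→{6,7,8}. Safe: 5. Place at column 5.
Columns [2, 8, 6, 9, 3, 1, 4, 7, 5], r−c [-1, -6, -3, -5, 2, 5, 3, 1, 4], r+c [3, 10, 9, 13, 8, 7, 11, 15, 14] are all distinct, so no two queens attack.

(1,2) (2,8) (3,6) (4,9) (5,3) (6,1) (7,4) (8,7) (9,5)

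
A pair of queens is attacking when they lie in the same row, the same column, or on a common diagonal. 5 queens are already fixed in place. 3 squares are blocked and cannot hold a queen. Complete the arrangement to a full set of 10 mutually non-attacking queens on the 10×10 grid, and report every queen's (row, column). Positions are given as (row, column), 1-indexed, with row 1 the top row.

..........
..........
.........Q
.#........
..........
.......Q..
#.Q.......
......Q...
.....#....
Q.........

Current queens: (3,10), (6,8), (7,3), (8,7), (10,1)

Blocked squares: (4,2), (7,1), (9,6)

(1,4) (2,6) (3,10) (4,5) (5,2) (6,8) (7,3) (8,7) (9,9) (10,1)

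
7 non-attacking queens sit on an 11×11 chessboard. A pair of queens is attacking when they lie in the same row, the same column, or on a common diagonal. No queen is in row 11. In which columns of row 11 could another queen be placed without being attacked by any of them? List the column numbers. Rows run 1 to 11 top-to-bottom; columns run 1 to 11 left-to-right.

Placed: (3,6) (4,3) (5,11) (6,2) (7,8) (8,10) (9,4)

(3,6) attacks row 11 at column 6.
(4,3) attacks row 11 at column 3 and diagonals 10.
(5,11) attacks row 11 at column 11 and diagonals 5.
(6,2) attacks row 11 at column 2 and diagonals 7.
(7,8) attacks row 11 at column 8 and diagonals 4.
(8,10) attacks row 11 at column 10 and diagonals 7.
(9,4) attacks row 11 at column 4 and diagonals 2, 6.
Attacked columns: {2, 3, 4, 5, 6, 7, 8, 10, 11}. Safe: {1, 9}.

columns 1, 9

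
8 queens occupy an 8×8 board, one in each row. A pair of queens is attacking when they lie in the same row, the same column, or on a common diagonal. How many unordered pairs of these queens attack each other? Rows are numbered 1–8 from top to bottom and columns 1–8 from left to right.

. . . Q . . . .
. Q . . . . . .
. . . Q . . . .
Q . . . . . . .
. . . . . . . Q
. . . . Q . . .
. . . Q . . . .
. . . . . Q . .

7

Same column: (1,4)–(3,4) (column 4); (1,4)–(7,4) (column 4); (3,4)–(7,4) (column 4).
Same diagonal: (1,4)–(4,1) (|1−4| = |4−1| = 3); (1,4)–(5,8) (|1−5| = |4−8| = 4); (4,1)–(7,4) (|4−7| = |1−4| = 3); (6,5)–(7,4) (|6−7| = |5−4| = 1).
Total attacking pairs: 7.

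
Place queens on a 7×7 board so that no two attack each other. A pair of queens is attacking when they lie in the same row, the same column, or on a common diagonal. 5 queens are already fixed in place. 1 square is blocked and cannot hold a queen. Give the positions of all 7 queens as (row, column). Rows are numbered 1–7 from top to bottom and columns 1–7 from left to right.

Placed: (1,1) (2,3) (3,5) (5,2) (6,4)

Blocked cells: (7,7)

Row 4: attacked by (1,1)→{1,4}; (2,3)→{1,3,5}; (3,5)→{4,5,6}; (5,2)→{1,2,3}; (6,4)→{2,4,6}. Safe: 7. Place at column 7.
Row 7: attacked by (1,1)→{1,7}; (2,3)→{3}; (3,5)→{1,5}; (4,7)→{4,7}; (5,2)→{2,4}; (6,4)→{3,4,5}. Blocked: 7. Safe: 6. Place at column 6.
Columns [1, 3, 5, 7, 2, 4, 6], r−c [0, -1, -2, -3, 3, 2, 1], r+c [2, 5, 8, 11, 7, 10, 13] are all distinct, so no two queens attack.

(1,1) (2,3) (3,5) (4,7) (5,2) (6,4) (7,6)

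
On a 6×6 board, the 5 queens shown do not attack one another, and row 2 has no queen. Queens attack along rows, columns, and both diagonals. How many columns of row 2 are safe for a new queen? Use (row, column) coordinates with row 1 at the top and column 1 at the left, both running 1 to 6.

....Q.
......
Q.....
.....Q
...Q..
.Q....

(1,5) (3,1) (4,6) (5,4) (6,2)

1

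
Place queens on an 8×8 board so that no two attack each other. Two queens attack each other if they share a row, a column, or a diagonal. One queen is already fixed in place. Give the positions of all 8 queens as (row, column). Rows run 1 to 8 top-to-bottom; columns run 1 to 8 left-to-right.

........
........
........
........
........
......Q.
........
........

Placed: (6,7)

Row 1: attacked by (6,7)→{2,7}. Safe: 1, 3, 4, 5, 6, 8. Place at column 8.
Row 2: attacked by (1,8)→{7,8}; (6,7)→{3,7}. Safe: 1, 2, 4, 5, 6. Place at column 2.
Row 3: attacked by (1,8)→{6,8}; (2,2)→{1,2,3}; (6,7)→{4,7}. Safe: 5. Place at column 5.
Row 4: attacked by (1,8)→{5,8}; (2,2)→{2,4}; (3,5)→{4,5,6}; (6,7)→{5,7}. Safe: 1, 3. Place at column 3.
Row 5: attacked by (1,8)→{4,8}; (2,2)→{2,5}; (3,5)→{3,5,7}; (4,3)→{2,3,4}; (6,7)→{6,7,8}. Safe: 1. Place at column 1.
Row 7: attacked by (1,8)→{2,8}; (2,2)→{2,7}; (3,5)→{1,5}; (4,3)→{3,6}; (5,1)→{1,3}; (6,7)→{6,7,8}. Safe: 4. Place at column 4.
Row 8: attacked by (1,8)→{1,8}; (2,2)→{2,8}; (3,5)→{5}; (4,3)→{3,7}; (5,1)→{1,4}; (6,7)→{5,7}; (7,4)→{3,4,5}. Safe: 6. Place at column 6.
Columns [8, 2, 5, 3, 1, 7, 4, 6], r−c [-7, 0, -2, 1, 4, -1, 3, 2], r+c [9, 4, 8, 7, 6, 13, 11, 14] are all distinct, so no two queens attack.

(1,8) (2,2) (3,5) (4,3) (5,1) (6,7) (7,4) (8,6)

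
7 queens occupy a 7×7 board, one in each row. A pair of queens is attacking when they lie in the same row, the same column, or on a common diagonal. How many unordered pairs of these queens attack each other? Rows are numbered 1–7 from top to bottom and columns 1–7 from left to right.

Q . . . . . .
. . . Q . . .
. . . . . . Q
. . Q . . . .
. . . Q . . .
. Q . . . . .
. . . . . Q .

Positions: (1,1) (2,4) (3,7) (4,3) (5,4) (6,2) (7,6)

4

Same column: (2,4)–(5,4) (column 4).
Same diagonal: (4,3)–(5,4) (|4−5| = |3−4| = 1); (4,3)–(7,6) (|4−7| = |3−6| = 3); (5,4)–(7,6) (|5−7| = |4−6| = 2).
Total attacking pairs: 4.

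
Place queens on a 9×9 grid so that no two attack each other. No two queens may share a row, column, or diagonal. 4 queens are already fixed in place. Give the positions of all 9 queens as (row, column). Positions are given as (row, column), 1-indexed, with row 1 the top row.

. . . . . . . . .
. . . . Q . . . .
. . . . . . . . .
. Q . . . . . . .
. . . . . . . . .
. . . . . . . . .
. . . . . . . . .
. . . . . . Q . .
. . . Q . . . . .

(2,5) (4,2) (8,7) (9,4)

(1,3) (2,5) (3,8) (4,2) (5,9) (6,6) (7,1) (8,7) (9,4)

Row 1: attacked by (2,5)→{4,5,6}; (4,2)→{2,5}; (8,7)→{7}; (9,4)→{4}. Safe: 1, 3, 8, 9. Place at column 3.
Row 3: attacked by (1,3)→{1,3,5}; (2,5)→{4,5,6}; (4,2)→{1,2,3}; (8,7)→{2,7}; (9,4)→{4}. Safe: 8, 9. Place at column 8.
Row 5: attacked by (1,3)→{3,7}; (2,5)→{2,5,8}; (3,8)→{6,8}; (4,2)→{1,2,3}; (8,7)→{4,7}; (9,4)→{4,8}. Safe: 9. Place at column 9.
Row 6: attacked by (1,3)→{3,8}; (2,5)→{1,5,9}; (3,8)→{5,8}; (4,2)→{2,4}; (5,9)→{8,9}; (8,7)→{5,7,9}; (9,4)→{1,4,7}. Safe: 6. Place at column 6.
Row 7: attacked by (1,3)→{3,9}; (2,5)→{5}; (3,8)→{4,8}; (4,2)→{2,5}; (5,9)→{7,9}; (6,6)→{5,6,7}; (8,7)→{6,7,8}; (9,4)→{2,4,6}. Safe: 1. Place at column 1.
Columns [3, 5, 8, 2, 9, 6, 1, 7, 4], r−c [-2, -3, -5, 2, -4, 0, 6, 1, 5], r+c [4, 7, 11, 6, 14, 12, 8, 15, 13] are all distinct, so no two queens attack.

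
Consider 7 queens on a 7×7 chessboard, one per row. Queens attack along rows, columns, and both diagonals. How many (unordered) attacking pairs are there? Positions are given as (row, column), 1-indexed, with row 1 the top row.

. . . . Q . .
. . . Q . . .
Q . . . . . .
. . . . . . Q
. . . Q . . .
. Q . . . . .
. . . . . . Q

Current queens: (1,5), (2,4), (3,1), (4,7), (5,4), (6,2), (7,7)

3

Same column: (2,4)–(5,4) (column 4); (4,7)–(7,7) (column 7).
Same diagonal: (1,5)–(2,4) (|1−2| = |5−4| = 1).
Total attacking pairs: 3.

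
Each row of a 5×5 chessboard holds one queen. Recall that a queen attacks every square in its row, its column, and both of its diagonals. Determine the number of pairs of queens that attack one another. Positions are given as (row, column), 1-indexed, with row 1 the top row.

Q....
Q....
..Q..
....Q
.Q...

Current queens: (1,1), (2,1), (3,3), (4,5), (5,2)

2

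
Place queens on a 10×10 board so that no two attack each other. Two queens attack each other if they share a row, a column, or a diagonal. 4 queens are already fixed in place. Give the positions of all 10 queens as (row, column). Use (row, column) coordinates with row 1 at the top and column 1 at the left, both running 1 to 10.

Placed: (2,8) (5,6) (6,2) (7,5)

Row 1: attacked by (2,8)→{7,8,9}; (5,6)→{2,6,10}; (6,2)→{2,7}; (7,5)→{5}. Safe: 1, 3, 4. Place at column 3.
Row 3: attacked by (1,3)→{1,3,5}; (2,8)→{7,8,9}; (5,6)→{4,6,8}; (6,2)→{2,5}; (7,5)→{1,5,9}. Safe: 10. Place at column 10.
Row 4: attacked by (1,3)→{3,6}; (2,8)→{6,8,10}; (3,10)→{9,10}; (5,6)→{5,6,7}; (6,2)→{2,4}; (7,5)→{2,5,8}. Safe: 1. Place at column 1.
Row 8: attacked by (1,3)→{3,10}; (2,8)→{2,8}; (3,10)→{5,10}; (4,1)→{1,5}; (5,6)→{3,6,9}; (6,2)→{2,4}; (7,5)→{4,5,6}. Safe: 7. Place at column 7.
Row 9: attacked by (1,3)→{3}; (2,8)→{1,8}; (3,10)→{4,10}; (4,1)→{1,6}; (5,6)→{2,6,10}; (6,2)→{2,5}; (7,5)→{3,5,7}; (8,7)→{6,7,8}. Safe: 9. Place at column 9.
Row 10: attacked by (1,3)→{3}; (2,8)→{8}; (3,10)→{3,10}; (4,1)→{1,7}; (5,6)→{1,6}; (6,2)→{2,6}; (7,5)→{2,5,8}; (8,7)→{5,7,9}; (9,9)→{8,9,10}. Safe: 4. Place at column 4.
Columns [3, 8, 10, 1, 6, 2, 5, 7, 9, 4], r−c [-2, -6, -7, 3, -1, 4, 2, 1, 0, 6], r+c [4, 10, 13, 5, 11, 8, 12, 15, 18, 14] are all distinct, so no two queens attack.

(1,3) (2,8) (3,10) (4,1) (5,6) (6,2) (7,5) (8,7) (9,9) (10,4)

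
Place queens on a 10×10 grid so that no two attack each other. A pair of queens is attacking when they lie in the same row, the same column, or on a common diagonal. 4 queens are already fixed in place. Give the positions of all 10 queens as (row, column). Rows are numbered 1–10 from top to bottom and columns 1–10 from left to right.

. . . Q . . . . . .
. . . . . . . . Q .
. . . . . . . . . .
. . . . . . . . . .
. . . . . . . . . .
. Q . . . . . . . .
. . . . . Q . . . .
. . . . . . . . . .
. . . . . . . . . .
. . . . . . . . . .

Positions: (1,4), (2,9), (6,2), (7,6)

Row 3: attacked by (1,4)→{2,4,6}; (2,9)→{8,9,10}; (6,2)→{2,5}; (7,6)→{2,6,10}. Safe: 1, 3, 7. Place at column 1.
Row 4: attacked by (1,4)→{1,4,7}; (2,9)→{7,9}; (3,1)→{1,2}; (6,2)→{2,4}; (7,6)→{3,6,9}. Safe: 5, 8, 10. Place at column 5.
Row 5: attacked by (1,4)→{4,8}; (2,9)→{6,9}; (3,1)→{1,3}; (4,5)→{4,5,6}; (6,2)→{1,2,3}; (7,6)→{4,6,8}. Safe: 7, 10. Place at column 10.
Row 8: attacked by (1,4)→{4}; (2,9)→{3,9}; (3,1)→{1,6}; (4,5)→{1,5,9}; (5,10)→{7,10}; (6,2)→{2,4}; (7,6)→{5,6,7}. Safe: 8. Place at column 8.
Row 9: attacked by (1,4)→{4}; (2,9)→{2,9}; (3,1)→{1,7}; (4,5)→{5,10}; (5,10)→{6,10}; (6,2)→{2,5}; (7,6)→{4,6,8}; (8,8)→{7,8,9}. Safe: 3. Place at column 3.
Row 10: attacked by (1,4)→{4}; (2,9)→{1,9}; (3,1)→{1,8}; (4,5)→{5}; (5,10)→{5,10}; (6,2)→{2,6}; (7,6)→{3,6,9}; (8,8)→{6,8,10}; (9,3)→{2,3,4}. Safe: 7. Place at column 7.
Columns [4, 9, 1, 5, 10, 2, 6, 8, 3, 7], r−c [-3, -7, 2, -1, -5, 4, 1, 0, 6, 3], r+c [5, 11, 4, 9, 15, 8, 13, 16, 12, 17] are all distinct, so no two queens attack.

(1,4) (2,9) (3,1) (4,5) (5,10) (6,2) (7,6) (8,8) (9,3) (10,7)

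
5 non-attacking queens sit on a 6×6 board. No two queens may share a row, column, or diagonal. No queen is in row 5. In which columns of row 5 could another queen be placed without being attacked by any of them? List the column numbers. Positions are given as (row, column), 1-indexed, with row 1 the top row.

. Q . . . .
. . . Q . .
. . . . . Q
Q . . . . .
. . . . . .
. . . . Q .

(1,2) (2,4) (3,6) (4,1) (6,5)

(1,2) attacks row 5 at column 2 and diagonals 6.
(2,4) attacks row 5 at column 4 and diagonals 1.
(3,6) attacks row 5 at column 6 and diagonals 4.
(4,1) attacks row 5 at column 1 and diagonals 2.
(6,5) attacks row 5 at column 5 and diagonals 4, 6.
Attacked columns: {1, 2, 4, 5, 6}. Safe: {3}.

columns 3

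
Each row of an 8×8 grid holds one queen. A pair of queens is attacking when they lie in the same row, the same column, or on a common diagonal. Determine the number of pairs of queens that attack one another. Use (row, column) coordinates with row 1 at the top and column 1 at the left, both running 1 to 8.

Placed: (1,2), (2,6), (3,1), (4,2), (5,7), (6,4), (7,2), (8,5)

Same column: (1,2)–(4,2) (column 2); (1,2)–(7,2) (column 2); (4,2)–(7,2) (column 2).
Same diagonal: (3,1)–(4,2) (|3−4| = |1−2| = 1); (3,1)–(6,4) (|3−6| = |1−4| = 3); (4,2)–(6,4) (|4−6| = |2−4| = 2).
Total attacking pairs: 6.

6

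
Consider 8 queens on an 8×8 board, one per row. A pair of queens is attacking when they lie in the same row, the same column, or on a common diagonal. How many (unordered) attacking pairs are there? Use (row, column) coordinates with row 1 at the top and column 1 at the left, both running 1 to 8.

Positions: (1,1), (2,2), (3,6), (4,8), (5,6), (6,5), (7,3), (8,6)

Same column: (3,6)–(5,6) (column 6); (3,6)–(8,6) (column 6); (5,6)–(8,6) (column 6).
Same diagonal: (1,1)–(2,2) (|1−2| = |1−2| = 1); (5,6)–(6,5) (|5−6| = |6−5| = 1).
Total attacking pairs: 5.

5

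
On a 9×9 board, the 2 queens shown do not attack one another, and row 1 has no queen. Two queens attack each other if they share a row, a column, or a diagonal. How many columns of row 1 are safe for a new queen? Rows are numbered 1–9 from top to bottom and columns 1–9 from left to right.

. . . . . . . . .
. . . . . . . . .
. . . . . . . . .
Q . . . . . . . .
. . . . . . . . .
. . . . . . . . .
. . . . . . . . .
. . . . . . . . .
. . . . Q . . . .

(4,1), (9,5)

6

(4,1) attacks row 1 at column 1 and diagonals 4.
(9,5) attacks row 1 at column 5.
Attacked columns: {1, 4, 5}. Safe: {2, 3, 6, 7, 8, 9}.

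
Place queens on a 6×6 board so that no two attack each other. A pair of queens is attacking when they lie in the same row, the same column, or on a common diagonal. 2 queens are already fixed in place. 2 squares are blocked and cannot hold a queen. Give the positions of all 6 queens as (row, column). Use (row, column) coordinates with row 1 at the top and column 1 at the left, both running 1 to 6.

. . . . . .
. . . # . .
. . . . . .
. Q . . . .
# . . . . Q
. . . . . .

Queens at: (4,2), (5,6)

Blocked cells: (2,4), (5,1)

Row 1: attacked by (4,2)→{2,5}; (5,6)→{2,6}. Safe: 1, 3, 4. Place at column 4.
Row 2: attacked by (1,4)→{3,4,5}; (4,2)→{2,4}; (5,6)→{3,6}. Blocked: 4. Safe: 1. Place at column 1.
Row 3: attacked by (1,4)→{2,4,6}; (2,1)→{1,2}; (4,2)→{1,2,3}; (5,6)→{4,6}. Safe: 5. Place at column 5.
Row 6: attacked by (1,4)→{4}; (2,1)→{1,5}; (3,5)→{2,5}; (4,2)→{2,4}; (5,6)→{5,6}. Safe: 3. Place at column 3.
Columns [4, 1, 5, 2, 6, 3], r−c [-3, 1, -2, 2, -1, 3], r+c [5, 3, 8, 6, 11, 9] are all distinct, so no two queens attack.

(1,4) (2,1) (3,5) (4,2) (5,6) (6,3)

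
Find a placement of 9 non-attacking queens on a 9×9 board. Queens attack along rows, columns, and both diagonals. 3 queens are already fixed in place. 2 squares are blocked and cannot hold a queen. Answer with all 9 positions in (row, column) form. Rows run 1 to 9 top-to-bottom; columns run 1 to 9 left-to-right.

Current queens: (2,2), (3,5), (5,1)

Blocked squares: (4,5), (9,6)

(1,4) (2,2) (3,5) (4,8) (5,1) (6,3) (7,6) (8,9) (9,7)

Row 1: attacked by (2,2)→{1,2,3}; (3,5)→{3,5,7}; (5,1)→{1,5}. Safe: 4, 6, 8, 9. Place at column 4.
Row 4: attacked by (1,4)→{1,4,7}; (2,2)→{2,4}; (3,5)→{4,5,6}; (5,1)→{1,2}. Blocked: 5. Safe: 3, 8, 9. Place at column 8.
Row 6: attacked by (1,4)→{4,9}; (2,2)→{2,6}; (3,5)→{2,5,8}; (4,8)→{6,8}; (5,1)→{1,2}. Safe: 3, 7. Place at column 3.
Row 7: attacked by (1,4)→{4}; (2,2)→{2,7}; (3,5)→{1,5,9}; (4,8)→{5,8}; (5,1)→{1,3}; (6,3)→{2,3,4}. Safe: 6. Place at column 6.
Row 8: attacked by (1,4)→{4}; (2,2)→{2,8}; (3,5)→{5}; (4,8)→{4,8}; (5,1)→{1,4}; (6,3)→{1,3,5}; (7,6)→{5,6,7}. Safe: 9. Place at column 9.
Row 9: attacked by (1,4)→{4}; (2,2)→{2,9}; (3,5)→{5}; (4,8)→{3,8}; (5,1)→{1,5}; (6,3)→{3,6}; (7,6)→{4,6,8}; (8,9)→{8,9}. Blocked: 6. Safe: 7. Place at column 7.
Columns [4, 2, 5, 8, 1, 3, 6, 9, 7], r−c [-3, 0, -2, -4, 4, 3, 1, -1, 2], r+c [5, 4, 8, 12, 6, 9, 13, 17, 16] are all distinct, so no two queens attack.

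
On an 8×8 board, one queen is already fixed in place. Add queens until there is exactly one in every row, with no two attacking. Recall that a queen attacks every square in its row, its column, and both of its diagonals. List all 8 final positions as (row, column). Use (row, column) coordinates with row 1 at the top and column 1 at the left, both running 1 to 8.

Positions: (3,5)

(1,8) (2,2) (3,5) (4,3) (5,1) (6,7) (7,4) (8,6)

Row 1: attacked by (3,5)→{3,5,7}. Safe: 1, 2, 4, 6, 8. Place at column 8.
Row 2: attacked by (1,8)→{7,8}; (3,5)→{4,5,6}. Safe: 1, 2, 3. Place at column 2.
Row 4: attacked by (1,8)→{5,8}; (2,2)→{2,4}; (3,5)→{4,5,6}. Safe: 1, 3, 7. Place at column 3.
Row 5: attacked by (1,8)→{4,8}; (2,2)→{2,5}; (3,5)→{3,5,7}; (4,3)→{2,3,4}. Safe: 1, 6. Place at column 1.
Row 6: attacked by (1,8)→{3,8}; (2,2)→{2,6}; (3,5)→{2,5,8}; (4,3)→{1,3,5}; (5,1)→{1,2}. Safe: 4, 7. Place at column 7.
Row 7: attacked by (1,8)→{2,8}; (2,2)→{2,7}; (3,5)→{1,5}; (4,3)→{3,6}; (5,1)→{1,3}; (6,7)→{6,7,8}. Safe: 4. Place at column 4.
Row 8: attacked by (1,8)→{1,8}; (2,2)→{2,8}; (3,5)→{5}; (4,3)→{3,7}; (5,1)→{1,4}; (6,7)→{5,7}; (7,4)→{3,4,5}. Safe: 6. Place at column 6.
Columns [8, 2, 5, 3, 1, 7, 4, 6], r−c [-7, 0, -2, 1, 4, -1, 3, 2], r+c [9, 4, 8, 7, 6, 13, 11, 14] are all distinct, so no two queens attack.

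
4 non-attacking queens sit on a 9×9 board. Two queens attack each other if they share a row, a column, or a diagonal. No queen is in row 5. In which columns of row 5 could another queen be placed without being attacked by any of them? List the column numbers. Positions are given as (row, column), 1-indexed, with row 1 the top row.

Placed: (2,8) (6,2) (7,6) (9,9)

(2,8) attacks row 5 at column 8 and diagonals 5.
(6,2) attacks row 5 at column 2 and diagonals 1, 3.
(7,6) attacks row 5 at column 6 and diagonals 4, 8.
(9,9) attacks row 5 at column 9 and diagonals 5.
Attacked columns: {1, 2, 3, 4, 5, 6, 8, 9}. Safe: {7}.

columns 7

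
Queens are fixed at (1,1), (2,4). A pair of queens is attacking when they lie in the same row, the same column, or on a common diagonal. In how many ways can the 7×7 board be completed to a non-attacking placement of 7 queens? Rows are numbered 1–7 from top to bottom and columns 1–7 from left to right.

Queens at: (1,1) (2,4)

1

Branch on row 3: col 2 → 0; col 6 → 0; col 7 → 1.
Sum: 0 + 0 + 1 = 1.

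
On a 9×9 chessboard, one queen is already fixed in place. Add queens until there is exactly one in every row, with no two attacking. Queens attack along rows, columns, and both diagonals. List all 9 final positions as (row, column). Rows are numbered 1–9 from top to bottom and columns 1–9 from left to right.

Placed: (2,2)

(1,7) (2,2) (3,8) (4,6) (5,1) (6,3) (7,5) (8,9) (9,4)

Row 1: attacked by (2,2)→{1,2,3}. Safe: 4, 5, 6, 7, 8, 9. Place at column 7.
Row 3: attacked by (1,7)→{5,7,9}; (2,2)→{1,2,3}. Safe: 4, 6, 8. Place at column 8.
Row 4: attacked by (1,7)→{4,7}; (2,2)→{2,4}; (3,8)→{7,8,9}. Safe: 1, 3, 5, 6. Place at column 6.
Row 5: attacked by (1,7)→{3,7}; (2,2)→{2,5}; (3,8)→{6,8}; (4,6)→{5,6,7}. Safe: 1, 4, 9. Place at column 1.
Row 6: attacked by (1,7)→{2,7}; (2,2)→{2,6}; (3,8)→{5,8}; (4,6)→{4,6,8}; (5,1)→{1,2}. Safe: 3, 9. Place at column 3.
Row 7: attacked by (1,7)→{1,7}; (2,2)→{2,7}; (3,8)→{4,8}; (4,6)→{3,6,9}; (5,1)→{1,3}; (6,3)→{2,3,4}. Safe: 5. Place at column 5.
Row 8: attacked by (1,7)→{7}; (2,2)→{2,8}; (3,8)→{3,8}; (4,6)→{2,6}; (5,1)→{1,4}; (6,3)→{1,3,5}; (7,5)→{4,5,6}. Safe: 9. Place at column 9.
Row 9: attacked by (1,7)→{7}; (2,2)→{2,9}; (3,8)→{2,8}; (4,6)→{1,6}; (5,1)→{1,5}; (6,3)→{3,6}; (7,5)→{3,5,7}; (8,9)→{8,9}. Safe: 4. Place at column 4.
Columns [7, 2, 8, 6, 1, 3, 5, 9, 4], r−c [-6, 0, -5, -2, 4, 3, 2, -1, 5], r+c [8, 4, 11, 10, 6, 9, 12, 17, 13] are all distinct, so no two queens attack.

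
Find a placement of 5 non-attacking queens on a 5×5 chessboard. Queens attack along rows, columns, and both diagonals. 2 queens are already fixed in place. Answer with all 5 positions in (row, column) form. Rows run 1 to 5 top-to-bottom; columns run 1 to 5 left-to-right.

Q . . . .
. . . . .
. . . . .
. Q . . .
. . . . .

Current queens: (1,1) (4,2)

Row 2: attacked by (1,1)→{1,2}; (4,2)→{2,4}. Safe: 3, 5. Place at column 3.
Row 3: attacked by (1,1)→{1,3}; (2,3)→{2,3,4}; (4,2)→{1,2,3}. Safe: 5. Place at column 5.
Row 5: attacked by (1,1)→{1,5}; (2,3)→{3}; (3,5)→{3,5}; (4,2)→{1,2,3}. Safe: 4. Place at column 4.
Columns [1, 3, 5, 2, 4], r−c [0, -1, -2, 2, 1], r+c [2, 5, 8, 6, 9] are all distinct, so no two queens attack.

(1,1) (2,3) (3,5) (4,2) (5,4)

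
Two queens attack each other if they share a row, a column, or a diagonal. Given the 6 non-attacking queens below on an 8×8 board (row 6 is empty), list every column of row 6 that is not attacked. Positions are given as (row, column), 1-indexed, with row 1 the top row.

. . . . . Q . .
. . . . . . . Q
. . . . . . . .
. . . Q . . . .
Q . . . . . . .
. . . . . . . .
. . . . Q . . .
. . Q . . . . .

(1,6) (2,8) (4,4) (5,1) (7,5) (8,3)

(1,6) attacks row 6 at column 6 and diagonals 1.
(2,8) attacks row 6 at column 8 and diagonals 4.
(4,4) attacks row 6 at column 4 and diagonals 2, 6.
(5,1) attacks row 6 at column 1 and diagonals 2.
(7,5) attacks row 6 at column 5 and diagonals 4, 6.
(8,3) attacks row 6 at column 3 and diagonals 1, 5.
Attacked columns: {1, 2, 3, 4, 5, 6, 8}. Safe: {7}.

columns 7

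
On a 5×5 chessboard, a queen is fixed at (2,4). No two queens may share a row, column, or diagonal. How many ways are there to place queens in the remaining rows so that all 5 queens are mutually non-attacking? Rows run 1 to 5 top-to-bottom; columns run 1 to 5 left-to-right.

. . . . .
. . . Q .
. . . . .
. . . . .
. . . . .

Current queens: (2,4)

Branch on row 1: col 1 → 1; col 2 → 1.
Sum: 1 + 1 = 2.

2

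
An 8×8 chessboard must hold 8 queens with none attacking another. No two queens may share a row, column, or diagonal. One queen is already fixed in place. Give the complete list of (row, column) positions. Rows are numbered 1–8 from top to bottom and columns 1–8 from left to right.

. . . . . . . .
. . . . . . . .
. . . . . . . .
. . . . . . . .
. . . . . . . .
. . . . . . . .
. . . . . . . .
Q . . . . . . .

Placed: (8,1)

Row 1: attacked by (8,1)→{1,8}. Safe: 2, 3, 4, 5, 6, 7. Place at column 5.
Row 2: attacked by (1,5)→{4,5,6}; (8,1)→{1,7}. Safe: 2, 3, 8. Place at column 2.
Row 3: attacked by (1,5)→{3,5,7}; (2,2)→{1,2,3}; (8,1)→{1,6}. Safe: 4, 8. Place at column 4.
Row 4: attacked by (1,5)→{2,5,8}; (2,2)→{2,4}; (3,4)→{3,4,5}; (8,1)→{1,5}. Safe: 6, 7. Place at column 7.
Row 5: attacked by (1,5)→{1,5}; (2,2)→{2,5}; (3,4)→{2,4,6}; (4,7)→{6,7,8}; (8,1)→{1,4}. Safe: 3. Place at column 3.
Row 6: attacked by (1,5)→{5}; (2,2)→{2,6}; (3,4)→{1,4,7}; (4,7)→{5,7}; (5,3)→{2,3,4}; (8,1)→{1,3}. Safe: 8. Place at column 8.
Row 7: attacked by (1,5)→{5}; (2,2)→{2,7}; (3,4)→{4,8}; (4,7)→{4,7}; (5,3)→{1,3,5}; (6,8)→{7,8}; (8,1)→{1,2}. Safe: 6. Place at column 6.
Columns [5, 2, 4, 7, 3, 8, 6, 1], r−c [-4, 0, -1, -3, 2, -2, 1, 7], r+c [6, 4, 7, 11, 8, 14, 13, 9] are all distinct, so no two queens attack.

(1,5) (2,2) (3,4) (4,7) (5,3) (6,8) (7,6) (8,1)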